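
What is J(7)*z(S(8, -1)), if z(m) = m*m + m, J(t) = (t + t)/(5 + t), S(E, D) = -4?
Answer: 14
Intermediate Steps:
J(t) = 2*t/(5 + t) (J(t) = (2*t)/(5 + t) = 2*t/(5 + t))
z(m) = m + m² (z(m) = m² + m = m + m²)
J(7)*z(S(8, -1)) = (2*7/(5 + 7))*(-4*(1 - 4)) = (2*7/12)*(-4*(-3)) = (2*7*(1/12))*12 = (7/6)*12 = 14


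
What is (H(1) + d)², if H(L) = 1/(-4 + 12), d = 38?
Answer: 93025/64 ≈ 1453.5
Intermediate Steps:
H(L) = ⅛ (H(L) = 1/8 = ⅛)
(H(1) + d)² = (⅛ + 38)² = (305/8)² = 93025/64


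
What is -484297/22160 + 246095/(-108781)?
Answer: -58135777157/2410586960 ≈ -24.117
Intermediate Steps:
-484297/22160 + 246095/(-108781) = -484297*1/22160 + 246095*(-1/108781) = -484297/22160 - 246095/108781 = -58135777157/2410586960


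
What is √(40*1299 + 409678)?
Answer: √461638 ≈ 679.44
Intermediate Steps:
√(40*1299 + 409678) = √(51960 + 409678) = √461638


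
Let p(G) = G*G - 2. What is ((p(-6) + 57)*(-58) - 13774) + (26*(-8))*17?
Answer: -22588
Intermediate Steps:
p(G) = -2 + G² (p(G) = G² - 2 = -2 + G²)
((p(-6) + 57)*(-58) - 13774) + (26*(-8))*17 = (((-2 + (-6)²) + 57)*(-58) - 13774) + (26*(-8))*17 = (((-2 + 36) + 57)*(-58) - 13774) - 208*17 = ((34 + 57)*(-58) - 13774) - 3536 = (91*(-58) - 13774) - 3536 = (-5278 - 13774) - 3536 = -19052 - 3536 = -22588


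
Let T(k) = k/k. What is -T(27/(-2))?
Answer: -1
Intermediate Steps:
T(k) = 1
-T(27/(-2)) = -1*1 = -1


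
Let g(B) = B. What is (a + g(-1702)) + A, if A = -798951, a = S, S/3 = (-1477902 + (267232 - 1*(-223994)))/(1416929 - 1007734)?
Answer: -327626164363/409195 ≈ -8.0066e+5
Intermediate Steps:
S = -2960028/409195 (S = 3*((-1477902 + (267232 - 1*(-223994)))/(1416929 - 1007734)) = 3*((-1477902 + (267232 + 223994))/409195) = 3*((-1477902 + 491226)*(1/409195)) = 3*(-986676*1/409195) = 3*(-986676/409195) = -2960028/409195 ≈ -7.2338)
a = -2960028/409195 ≈ -7.2338
(a + g(-1702)) + A = (-2960028/409195 - 1702) - 798951 = -699409918/409195 - 798951 = -327626164363/409195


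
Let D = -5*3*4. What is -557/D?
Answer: 557/60 ≈ 9.2833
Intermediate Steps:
D = -60 (D = -15*4 = -60)
-557/D = -557/(-60) = -557*(-1/60) = 557/60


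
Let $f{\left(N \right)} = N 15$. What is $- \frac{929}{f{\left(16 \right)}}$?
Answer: $- \frac{929}{240} \approx -3.8708$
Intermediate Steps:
$f{\left(N \right)} = 15 N$
$- \frac{929}{f{\left(16 \right)}} = - \frac{929}{15 \cdot 16} = - \frac{929}{240}$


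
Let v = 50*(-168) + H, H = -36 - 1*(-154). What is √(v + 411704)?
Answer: √403422 ≈ 635.16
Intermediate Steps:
H = 118 (H = -36 + 154 = 118)
v = -8282 (v = 50*(-168) + 118 = -8400 + 118 = -8282)
√(v + 411704) = √(-8282 + 411704) = √403422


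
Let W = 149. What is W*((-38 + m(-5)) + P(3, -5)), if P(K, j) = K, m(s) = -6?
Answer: -6109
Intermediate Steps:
W*((-38 + m(-5)) + P(3, -5)) = 149*((-38 - 6) + 3) = 149*(-44 + 3) = 149*(-41) = -6109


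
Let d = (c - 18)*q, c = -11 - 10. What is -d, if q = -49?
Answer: -1911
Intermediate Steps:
c = -21
d = 1911 (d = (-21 - 18)*(-49) = -39*(-49) = 1911)
-d = -1*1911 = -1911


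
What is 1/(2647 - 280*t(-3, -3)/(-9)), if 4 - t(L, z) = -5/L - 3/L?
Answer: 27/72589 ≈ 0.00037196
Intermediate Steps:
t(L, z) = 4 + 8/L (t(L, z) = 4 - (-5/L - 3/L) = 4 - (-8)/L = 4 + 8/L)
1/(2647 - 280*t(-3, -3)/(-9)) = 1/(2647 - 280*(4 + 8/(-3))/(-9)) = 1/(2647 - 280*(4 + 8*(-⅓))*(-⅑)) = 1/(2647 - 280*(4 - 8/3)*(-⅑)) = 1/(2647 - 280*(4/3)*(-⅑)) = 1/(2647 - 280*(-4)/27) = 1/(2647 - 1*(-1120/27)) = 1/(2647 + 1120/27) = 1/(72589/27) = 27/72589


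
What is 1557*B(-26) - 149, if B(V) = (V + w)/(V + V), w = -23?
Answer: 68545/52 ≈ 1318.2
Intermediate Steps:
B(V) = (-23 + V)/(2*V) (B(V) = (V - 23)/(V + V) = (-23 + V)/((2*V)) = (-23 + V)*(1/(2*V)) = (-23 + V)/(2*V))
1557*B(-26) - 149 = 1557*((1/2)*(-23 - 26)/(-26)) - 149 = 1557*((1/2)*(-1/26)*(-49)) - 149 = 1557*(49/52) - 149 = 76293/52 - 149 = 68545/52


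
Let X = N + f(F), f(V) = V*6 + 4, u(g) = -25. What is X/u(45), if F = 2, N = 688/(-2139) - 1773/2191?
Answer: -69684929/117163725 ≈ -0.59477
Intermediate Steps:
N = -5299855/4686549 (N = 688*(-1/2139) - 1773*1/2191 = -688/2139 - 1773/2191 = -5299855/4686549 ≈ -1.1309)
f(V) = 4 + 6*V (f(V) = 6*V + 4 = 4 + 6*V)
X = 69684929/4686549 (X = -5299855/4686549 + (4 + 6*2) = -5299855/4686549 + (4 + 12) = -5299855/4686549 + 16 = 69684929/4686549 ≈ 14.869)
X/u(45) = (69684929/4686549)/(-25) = (69684929/4686549)*(-1/25) = -69684929/117163725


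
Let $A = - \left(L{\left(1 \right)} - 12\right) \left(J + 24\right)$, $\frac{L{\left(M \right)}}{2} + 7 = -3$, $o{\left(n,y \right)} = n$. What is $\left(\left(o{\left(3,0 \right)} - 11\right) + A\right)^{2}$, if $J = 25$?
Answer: $2433600$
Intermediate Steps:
$L{\left(M \right)} = -20$ ($L{\left(M \right)} = -14 + 2 \left(-3\right) = -14 - 6 = -20$)
$A = 1568$ ($A = - \left(-20 - 12\right) \left(25 + 24\right) = - \left(-32\right) 49 = \left(-1\right) \left(-1568\right) = 1568$)
$\left(\left(o{\left(3,0 \right)} - 11\right) + A\right)^{2} = \left(\left(3 - 11\right) + 1568\right)^{2} = \left(-8 + 1568\right)^{2} = 1560^{2} = 2433600$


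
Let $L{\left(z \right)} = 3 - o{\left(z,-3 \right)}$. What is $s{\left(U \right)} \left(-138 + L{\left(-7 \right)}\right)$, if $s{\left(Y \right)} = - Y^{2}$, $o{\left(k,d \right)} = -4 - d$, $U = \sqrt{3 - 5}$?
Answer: $-268$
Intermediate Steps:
$U = i \sqrt{2}$ ($U = \sqrt{-2} = i \sqrt{2} \approx 1.4142 i$)
$L{\left(z \right)} = 4$ ($L{\left(z \right)} = 3 - \left(-4 - -3\right) = 3 - \left(-4 + 3\right) = 3 - -1 = 3 + 1 = 4$)
$s{\left(U \right)} \left(-138 + L{\left(-7 \right)}\right) = - \left(i \sqrt{2}\right)^{2} \left(-138 + 4\right) = \left(-1\right) \left(-2\right) \left(-134\right) = 2 \left(-134\right) = -268$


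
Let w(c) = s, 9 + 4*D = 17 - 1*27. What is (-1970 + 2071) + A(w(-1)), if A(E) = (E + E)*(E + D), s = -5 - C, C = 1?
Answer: 230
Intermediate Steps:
D = -19/4 (D = -9/4 + (17 - 1*27)/4 = -9/4 + (17 - 27)/4 = -9/4 + (1/4)*(-10) = -9/4 - 5/2 = -19/4 ≈ -4.7500)
s = -6 (s = -5 - 1*1 = -5 - 1 = -6)
w(c) = -6
A(E) = 2*E*(-19/4 + E) (A(E) = (E + E)*(E - 19/4) = (2*E)*(-19/4 + E) = 2*E*(-19/4 + E))
(-1970 + 2071) + A(w(-1)) = (-1970 + 2071) + (1/2)*(-6)*(-19 + 4*(-6)) = 101 + (1/2)*(-6)*(-19 - 24) = 101 + (1/2)*(-6)*(-43) = 101 + 129 = 230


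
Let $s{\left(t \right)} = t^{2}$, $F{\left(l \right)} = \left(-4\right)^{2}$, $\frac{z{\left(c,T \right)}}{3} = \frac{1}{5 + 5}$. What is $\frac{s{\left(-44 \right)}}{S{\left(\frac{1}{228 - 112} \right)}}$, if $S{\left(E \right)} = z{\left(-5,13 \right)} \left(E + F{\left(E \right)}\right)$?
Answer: $\frac{2245760}{5571} \approx 403.12$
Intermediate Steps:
$z{\left(c,T \right)} = \frac{3}{10}$ ($z{\left(c,T \right)} = \frac{3}{5 + 5} = \frac{3}{10}$)
$F{\left(l \right)} = 16$
$S{\left(E \right)} = \frac{24}{5} + \frac{3 E}{10}$ ($S{\left(E \right)} = \frac{3 \left(E + 16\right)}{10} = \frac{3 \left(16 + E\right)}{10} = \frac{24}{5} + \frac{3 E}{10}$)
$\frac{s{\left(-44 \right)}}{S{\left(\frac{1}{228 - 112} \right)}} = \frac{\left(-44\right)^{2}}{\frac{24}{5} + \frac{3}{10 \left(228 - 112\right)}} = \frac{1936}{\frac{24}{5} + \frac{3}{10 \cdot 116}} = \frac{1936}{\frac{24}{5} + \frac{3}{10} \cdot \frac{1}{116}} = \frac{1936}{\frac{24}{5} + \frac{3}{1160}} = \frac{1936}{\frac{5571}{1160}} = 1936 \cdot \frac{1160}{5571} = \frac{2245760}{5571}$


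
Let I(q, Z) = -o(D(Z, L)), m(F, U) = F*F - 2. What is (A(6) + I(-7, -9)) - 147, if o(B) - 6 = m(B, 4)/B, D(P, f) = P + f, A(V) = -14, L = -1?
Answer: -786/5 ≈ -157.20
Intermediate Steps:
m(F, U) = -2 + F**2 (m(F, U) = F**2 - 2 = -2 + F**2)
o(B) = 6 + (-2 + B**2)/B
I(q, Z) = -5 - Z + 2/(-1 + Z) (I(q, Z) = -(6 + (Z - 1) - 2/(Z - 1)) = -(6 + (-1 + Z) - 2/(-1 + Z)) = -(5 + Z - 2/(-1 + Z)) = -5 - Z + 2/(-1 + Z))
(A(6) + I(-7, -9)) - 147 = (-14 + (7 - 1*(-9)**2 - 4*(-9))/(-1 - 9)) - 147 = (-14 + (7 - 1*81 + 36)/(-10)) - 147 = (-14 - (7 - 81 + 36)/10) - 147 = (-14 - 1/10*(-38)) - 147 = (-14 + 19/5) - 147 = -51/5 - 147 = -786/5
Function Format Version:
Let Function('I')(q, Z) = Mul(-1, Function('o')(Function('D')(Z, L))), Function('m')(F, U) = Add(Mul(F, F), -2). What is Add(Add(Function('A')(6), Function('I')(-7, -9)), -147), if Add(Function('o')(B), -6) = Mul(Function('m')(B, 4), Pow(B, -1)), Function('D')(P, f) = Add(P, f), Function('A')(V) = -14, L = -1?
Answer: Rational(-786, 5) ≈ -157.20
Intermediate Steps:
Function('m')(F, U) = Add(-2, Pow(F, 2)) (Function('m')(F, U) = Add(Pow(F, 2), -2) = Add(-2, Pow(F, 2)))
Function('o')(B) = Add(6, Mul(Pow(B, -1), Add(-2, Pow(B, 2)))) (Function('o')(B) = Add(6, Mul(Add(-2, Pow(B, 2)), Pow(B, -1))) = Add(6, Mul(Pow(B, -1), Add(-2, Pow(B, 2)))))
Function('I')(q, Z) = Add(-5, Mul(-1, Z), Mul(2, Pow(Add(-1, Z), -1))) (Function('I')(q, Z) = Mul(-1, Add(6, Add(Z, -1), Mul(-2, Pow(Add(Z, -1), -1)))) = Mul(-1, Add(6, Add(-1, Z), Mul(-2, Pow(Add(-1, Z), -1)))) = Mul(-1, Add(5, Z, Mul(-2, Pow(Add(-1, Z), -1)))) = Add(-5, Mul(-1, Z), Mul(2, Pow(Add(-1, Z), -1))))
Add(Add(Function('A')(6), Function('I')(-7, -9)), -147) = Add(Add(-14, Mul(Pow(Add(-1, -9), -1), Add(7, Mul(-1, Pow(-9, 2)), Mul(-4, -9)))), -147) = Add(Add(-14, Mul(Pow(-10, -1), Add(7, Mul(-1, 81), 36))), -147) = Add(Add(-14, Mul(Rational(-1, 10), Add(7, -81, 36))), -147) = Add(Add(-14, Mul(Rational(-1, 10), -38)), -147) = Add(Add(-14, Rational(19, 5)), -147) = Add(Rational(-51, 5), -147) = Rational(-786, 5)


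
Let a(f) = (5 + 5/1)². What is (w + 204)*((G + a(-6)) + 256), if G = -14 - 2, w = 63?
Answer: 90780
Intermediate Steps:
G = -16
a(f) = 100 (a(f) = (5 + 5*1)² = (5 + 5)² = 10² = 100)
(w + 204)*((G + a(-6)) + 256) = (63 + 204)*((-16 + 100) + 256) = 267*(84 + 256) = 267*340 = 90780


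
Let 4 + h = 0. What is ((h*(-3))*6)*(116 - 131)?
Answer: -1080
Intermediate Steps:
h = -4 (h = -4 + 0 = -4)
((h*(-3))*6)*(116 - 131) = (-4*(-3)*6)*(116 - 131) = (12*6)*(-15) = 72*(-15) = -1080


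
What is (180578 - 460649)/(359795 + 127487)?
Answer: -280071/487282 ≈ -0.57476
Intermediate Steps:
(180578 - 460649)/(359795 + 127487) = -280071/487282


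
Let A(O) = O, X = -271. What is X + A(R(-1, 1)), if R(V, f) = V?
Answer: -272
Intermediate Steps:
X + A(R(-1, 1)) = -271 - 1 = -272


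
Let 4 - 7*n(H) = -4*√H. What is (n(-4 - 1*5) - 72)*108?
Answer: -54000/7 + 1296*I/7 ≈ -7714.3 + 185.14*I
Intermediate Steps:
n(H) = 4/7 + 4*√H/7 (n(H) = 4/7 - (-4)*√H/7 = 4/7 + 4*√H/7)
(n(-4 - 1*5) - 72)*108 = ((4/7 + 4*√(-4 - 1*5)/7) - 72)*108 = ((4/7 + 4*√(-4 - 5)/7) - 72)*108 = ((4/7 + 4*√(-9)/7) - 72)*108 = ((4/7 + 4*(3*I)/7) - 72)*108 = ((4/7 + 12*I/7) - 72)*108 = (-500/7 + 12*I/7)*108 = -54000/7 + 1296*I/7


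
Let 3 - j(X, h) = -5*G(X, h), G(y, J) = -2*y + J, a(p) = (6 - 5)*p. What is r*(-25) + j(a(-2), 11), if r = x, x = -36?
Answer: 978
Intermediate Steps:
r = -36
a(p) = p (a(p) = 1*p = p)
G(y, J) = J - 2*y
j(X, h) = 3 - 10*X + 5*h (j(X, h) = 3 - (-5)*(h - 2*X) = 3 - (-5*h + 10*X) = 3 + (-10*X + 5*h) = 3 - 10*X + 5*h)
r*(-25) + j(a(-2), 11) = -36*(-25) + (3 - 10*(-2) + 5*11) = 900 + (3 + 20 + 55) = 900 + 78 = 978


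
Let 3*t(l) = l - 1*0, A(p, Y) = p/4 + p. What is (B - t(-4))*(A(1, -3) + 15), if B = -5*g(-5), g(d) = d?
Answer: 5135/12 ≈ 427.92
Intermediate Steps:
A(p, Y) = 5*p/4 (A(p, Y) = p*(¼) + p = p/4 + p = 5*p/4)
B = 25 (B = -5*(-5) = 25)
t(l) = l/3 (t(l) = (l - 1*0)/3 = (l + 0)/3 = l/3)
(B - t(-4))*(A(1, -3) + 15) = (25 - (-4)/3)*((5/4)*1 + 15) = (25 - 1*(-4/3))*(5/4 + 15) = (25 + 4/3)*(65/4) = (79/3)*(65/4) = 5135/12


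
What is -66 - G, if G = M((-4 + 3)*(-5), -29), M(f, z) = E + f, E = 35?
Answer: -106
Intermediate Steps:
M(f, z) = 35 + f
G = 40 (G = 35 + (-4 + 3)*(-5) = 35 - 1*(-5) = 35 + 5 = 40)
-66 - G = -66 - 1*40 = -66 - 40 = -106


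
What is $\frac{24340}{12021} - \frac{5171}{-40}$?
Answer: $\frac{63134191}{480840} \approx 131.3$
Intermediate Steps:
$\frac{24340}{12021} - \frac{5171}{-40} = 24340 \cdot \frac{1}{12021} - - \frac{5171}{40} = \frac{24340}{12021} + \frac{5171}{40} = \frac{63134191}{480840}$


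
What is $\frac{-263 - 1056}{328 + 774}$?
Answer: $- \frac{1319}{1102} \approx -1.1969$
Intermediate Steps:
$\frac{-263 - 1056}{328 + 774} = - \frac{1319}{1102}$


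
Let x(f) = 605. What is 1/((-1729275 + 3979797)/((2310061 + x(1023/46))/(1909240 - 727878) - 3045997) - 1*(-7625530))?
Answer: 899605699312/6859969583604342619 ≈ 1.3114e-7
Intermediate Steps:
1/((-1729275 + 3979797)/((2310061 + x(1023/46))/(1909240 - 727878) - 3045997) - 1*(-7625530)) = 1/((-1729275 + 3979797)/((2310061 + 605)/(1909240 - 727878) - 3045997) - 1*(-7625530)) = 1/(2250522/(2310666/1181362 - 3045997) + 7625530) = 1/(2250522/(2310666*(1/1181362) - 3045997) + 7625530) = 1/(2250522/(1155333/590681 - 3045997) + 7625530) = 1/(2250522/(-1799211398624/590681) + 7625530) = 1/(2250522*(-590681/1799211398624) + 7625530) = 1/(-664670292741/899605699312 + 7625530) = 1/(6859969583604342619/899605699312) = 899605699312/6859969583604342619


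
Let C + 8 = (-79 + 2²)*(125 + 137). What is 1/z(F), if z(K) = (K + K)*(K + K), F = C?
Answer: 1/1545747856 ≈ 6.4694e-10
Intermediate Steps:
C = -19658 (C = -8 + (-79 + 2²)*(125 + 137) = -8 + (-79 + 4)*262 = -8 - 75*262 = -8 - 19650 = -19658)
F = -19658
z(K) = 4*K² (z(K) = (2*K)*(2*K) = 4*K²)
1/z(F) = 1/(4*(-19658)²) = 1/(4*386436964) = 1/1545747856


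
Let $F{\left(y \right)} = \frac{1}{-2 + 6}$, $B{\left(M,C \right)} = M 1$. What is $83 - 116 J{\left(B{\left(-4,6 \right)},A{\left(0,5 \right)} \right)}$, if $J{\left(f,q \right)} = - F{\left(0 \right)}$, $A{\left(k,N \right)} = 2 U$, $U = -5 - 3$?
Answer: $112$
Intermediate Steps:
$B{\left(M,C \right)} = M$
$F{\left(y \right)} = \frac{1}{4}$
$U = -8$
$A{\left(k,N \right)} = -16$ ($A{\left(k,N \right)} = 2 \left(-8\right) = -16$)
$J{\left(f,q \right)} = - \frac{1}{4}$ ($J{\left(f,q \right)} = \left(-1\right) \frac{1}{4} = - \frac{1}{4}$)
$83 - 116 J{\left(B{\left(-4,6 \right)},A{\left(0,5 \right)} \right)} = 83 - -29 = 83 + 29 = 112$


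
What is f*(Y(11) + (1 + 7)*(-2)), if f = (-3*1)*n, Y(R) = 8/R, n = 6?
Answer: 3024/11 ≈ 274.91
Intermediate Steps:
f = -18 (f = -3*1*6 = -3*6 = -18)
f*(Y(11) + (1 + 7)*(-2)) = -18*(8/11 + (1 + 7)*(-2)) = -18*(8*(1/11) + 8*(-2)) = -18*(8/11 - 16) = -18*(-168/11) = 3024/11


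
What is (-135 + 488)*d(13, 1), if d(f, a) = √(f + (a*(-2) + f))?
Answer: 706*√6 ≈ 1729.3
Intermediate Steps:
d(f, a) = √(-2*a + 2*f) (d(f, a) = √(f + (-2*a + f)) = √(f + (f - 2*a)) = √(-2*a + 2*f))
(-135 + 488)*d(13, 1) = (-135 + 488)*√(-2*1 + 2*13) = 353*√(-2 + 26) = 353*√24 = 353*(2*√6) = 706*√6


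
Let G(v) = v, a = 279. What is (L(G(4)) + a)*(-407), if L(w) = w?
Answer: -115181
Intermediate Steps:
(L(G(4)) + a)*(-407) = (4 + 279)*(-407) = 283*(-407) = -115181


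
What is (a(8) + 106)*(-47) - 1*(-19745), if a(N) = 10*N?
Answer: 11003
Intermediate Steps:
(a(8) + 106)*(-47) - 1*(-19745) = (10*8 + 106)*(-47) - 1*(-19745) = (80 + 106)*(-47) + 19745 = 186*(-47) + 19745 = -8742 + 19745 = 11003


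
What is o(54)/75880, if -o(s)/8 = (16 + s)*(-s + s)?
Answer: 0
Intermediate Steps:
o(s) = 0 (o(s) = -8*(16 + s)*(-s + s) = -8*(16 + s)*0 = -8*0 = 0)
o(54)/75880 = 0/75880 = 0*(1/75880) = 0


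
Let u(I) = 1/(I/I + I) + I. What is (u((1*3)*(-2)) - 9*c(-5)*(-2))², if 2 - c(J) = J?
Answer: 358801/25 ≈ 14352.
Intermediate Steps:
c(J) = 2 - J
u(I) = I + 1/(1 + I) (u(I) = 1/(1 + I) + I = I + 1/(1 + I))
(u((1*3)*(-2)) - 9*c(-5)*(-2))² = ((1 + (1*3)*(-2) + ((1*3)*(-2))²)/(1 + (1*3)*(-2)) - 9*(2 - 1*(-5))*(-2))² = ((1 + 3*(-2) + (3*(-2))²)/(1 + 3*(-2)) - 9*(2 + 5)*(-2))² = ((1 - 6 + (-6)²)/(1 - 6) - 9*7*(-2))² = ((1 - 6 + 36)/(-5) - 63*(-2))² = (-⅕*31 + 126)² = (-31/5 + 126)² = (599/5)² = 358801/25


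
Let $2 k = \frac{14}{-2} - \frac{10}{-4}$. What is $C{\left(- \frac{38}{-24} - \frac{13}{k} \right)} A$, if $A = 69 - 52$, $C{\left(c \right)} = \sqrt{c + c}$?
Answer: $\frac{17 \sqrt{530}}{6} \approx 65.228$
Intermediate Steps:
$k = - \frac{9}{4}$ ($k = \frac{\frac{14}{-2} - \frac{10}{-4}}{2} = \frac{14 \left(- \frac{1}{2}\right) - - \frac{5}{2}}{2} = \frac{-7 + \frac{5}{2}}{2} = \frac{1}{2} \left(- \frac{9}{2}\right) = - \frac{9}{4} \approx -2.25$)
$C{\left(c \right)} = \sqrt{2} \sqrt{c}$ ($C{\left(c \right)} = \sqrt{2 c} = \sqrt{2} \sqrt{c}$)
$A = 17$ ($A = 69 - 52 = 17$)
$C{\left(- \frac{38}{-24} - \frac{13}{k} \right)} A = \sqrt{2} \sqrt{- \frac{38}{-24} - \frac{13}{- \frac{9}{4}}} \cdot 17 = \sqrt{2} \sqrt{\left(-38\right) \left(- \frac{1}{24}\right) - - \frac{52}{9}} \cdot 17 = \sqrt{2} \sqrt{\frac{19}{12} + \frac{52}{9}} \cdot 17 = \sqrt{2} \sqrt{\frac{265}{36}} \cdot 17 = \sqrt{2} \frac{\sqrt{265}}{6} \cdot 17 = \frac{\sqrt{530}}{6} \cdot 17 = \frac{17 \sqrt{530}}{6}$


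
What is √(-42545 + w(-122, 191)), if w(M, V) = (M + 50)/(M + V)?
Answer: I*√22506857/23 ≈ 206.27*I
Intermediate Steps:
w(M, V) = (50 + M)/(M + V)
√(-42545 + w(-122, 191)) = √(-42545 + (50 - 122)/(-122 + 191)) = √(-42545 - 72/69) = √(-42545 + (1/69)*(-72)) = √(-42545 - 24/23) = √(-978559/23) = I*√22506857/23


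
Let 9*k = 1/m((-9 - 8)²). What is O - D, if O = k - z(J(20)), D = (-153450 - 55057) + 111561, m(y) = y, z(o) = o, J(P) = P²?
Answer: 251116147/2601 ≈ 96546.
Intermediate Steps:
k = 1/2601 (k = 1/(9*((-9 - 8)²)) = 1/(9*((-17)²)) = (⅑)/289 = (⅑)*(1/289) = 1/2601 ≈ 0.00038447)
D = -96946 (D = -208507 + 111561 = -96946)
O = -1040399/2601 (O = 1/2601 - 1*20² = 1/2601 - 1*400 = 1/2601 - 400 = -1040399/2601 ≈ -400.00)
O - D = -1040399/2601 - 1*(-96946) = -1040399/2601 + 96946 = 251116147/2601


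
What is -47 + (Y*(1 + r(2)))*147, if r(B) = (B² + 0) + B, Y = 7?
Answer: 7156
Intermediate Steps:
r(B) = B + B² (r(B) = B² + B = B + B²)
-47 + (Y*(1 + r(2)))*147 = -47 + (7*(1 + 2*(1 + 2)))*147 = -47 + (7*(1 + 2*3))*147 = -47 + (7*(1 + 6))*147 = -47 + (7*7)*147 = -47 + 49*147 = -47 + 7203 = 7156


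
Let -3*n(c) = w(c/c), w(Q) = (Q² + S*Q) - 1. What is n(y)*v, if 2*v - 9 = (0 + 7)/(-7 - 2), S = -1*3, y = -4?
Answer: 37/9 ≈ 4.1111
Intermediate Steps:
S = -3
v = 37/9 (v = 9/2 + ((0 + 7)/(-7 - 2))/2 = 9/2 + (7/(-9))/2 = 9/2 + (7*(-⅑))/2 = 9/2 + (½)*(-7/9) = 9/2 - 7/18 = 37/9 ≈ 4.1111)
w(Q) = -1 + Q² - 3*Q (w(Q) = (Q² - 3*Q) - 1 = -1 + Q² - 3*Q)
n(c) = 1 (n(c) = -(-1 + (c/c)² - 3*c/c)/3 = -(-1 + 1² - 3*1)/3 = -(-1 + 1 - 3)/3 = -⅓*(-3) = 1)
n(y)*v = 1*(37/9) = 37/9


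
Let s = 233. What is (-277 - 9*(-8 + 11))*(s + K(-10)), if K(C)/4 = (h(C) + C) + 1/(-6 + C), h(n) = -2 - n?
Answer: -68324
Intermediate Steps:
K(C) = -8 + 4/(-6 + C) (K(C) = 4*(((-2 - C) + C) + 1/(-6 + C)) = 4*(-2 + 1/(-6 + C)) = -8 + 4/(-6 + C))
(-277 - 9*(-8 + 11))*(s + K(-10)) = (-277 - 9*(-8 + 11))*(233 + 4*(13 - 2*(-10))/(-6 - 10)) = (-277 - 9*3)*(233 + 4*(13 + 20)/(-16)) = (-277 - 27)*(233 + 4*(-1/16)*33) = -304*(233 - 33/4) = -304*899/4 = -68324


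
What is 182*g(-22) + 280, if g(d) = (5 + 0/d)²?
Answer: 4830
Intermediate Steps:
g(d) = 25 (g(d) = (5 + 0)² = 5² = 25)
182*g(-22) + 280 = 182*25 + 280 = 4550 + 280 = 4830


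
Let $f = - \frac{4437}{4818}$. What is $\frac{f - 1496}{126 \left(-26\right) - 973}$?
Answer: $\frac{2404055}{6823894} \approx 0.3523$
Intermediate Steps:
$f = - \frac{1479}{1606}$ ($f = \left(-4437\right) \frac{1}{4818} = - \frac{1479}{1606} \approx -0.92092$)
$\frac{f - 1496}{126 \left(-26\right) - 973} = \frac{- \frac{1479}{1606} - 1496}{126 \left(-26\right) - 973} = - \frac{2404055}{1606 \left(-3276 - 973\right)} = - \frac{2404055}{1606 \left(-4249\right)} = \left(- \frac{2404055}{1606}\right) \left(- \frac{1}{4249}\right) = \frac{2404055}{6823894}$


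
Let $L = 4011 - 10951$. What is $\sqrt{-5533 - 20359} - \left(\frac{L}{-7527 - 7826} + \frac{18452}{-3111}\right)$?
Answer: $\frac{261703216}{47763183} + 2 i \sqrt{6473} \approx 5.4792 + 160.91 i$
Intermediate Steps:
$L = -6940$ ($L = 4011 - 10951 = -6940$)
$\sqrt{-5533 - 20359} - \left(\frac{L}{-7527 - 7826} + \frac{18452}{-3111}\right) = \sqrt{-5533 - 20359} - \left(- \frac{6940}{-7527 - 7826} + \frac{18452}{-3111}\right) = \sqrt{-25892} - \left(- \frac{6940}{-7527 - 7826} + 18452 \left(- \frac{1}{3111}\right)\right) = 2 i \sqrt{6473} - \left(- \frac{6940}{-15353} - \frac{18452}{3111}\right) = 2 i \sqrt{6473} - \left(\left(-6940\right) \left(- \frac{1}{15353}\right) - \frac{18452}{3111}\right) = 2 i \sqrt{6473} - \left(\frac{6940}{15353} - \frac{18452}{3111}\right) = 2 i \sqrt{6473} - - \frac{261703216}{47763183} = 2 i \sqrt{6473} + \frac{261703216}{47763183} = \frac{261703216}{47763183} + 2 i \sqrt{6473}$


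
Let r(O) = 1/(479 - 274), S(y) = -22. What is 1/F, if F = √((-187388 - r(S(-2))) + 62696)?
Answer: -I*√5240181505/25561861 ≈ -0.0028319*I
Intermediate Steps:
r(O) = 1/205
F = I*√5240181505/205 (F = √((-187388 - 1*1/205) + 62696) = √((-187388 - 1/205) + 62696) = √(-38414541/205 + 62696) = √(-25561861/205) = I*√5240181505/205 ≈ 353.12*I)
1/F = 1/(I*√5240181505/205) = -I*√5240181505/25561861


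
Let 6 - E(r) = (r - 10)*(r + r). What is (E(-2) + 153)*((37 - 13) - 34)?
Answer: -1110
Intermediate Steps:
E(r) = 6 - 2*r*(-10 + r) (E(r) = 6 - (r - 10)*(r + r) = 6 - (-10 + r)*2*r = 6 - 2*r*(-10 + r))
(E(-2) + 153)*((37 - 13) - 34) = ((6 - 2*(-2)² + 20*(-2)) + 153)*((37 - 13) - 34) = ((6 - 2*4 - 40) + 153)*(24 - 34) = ((6 - 8 - 40) + 153)*(-10) = (-42 + 153)*(-10) = 111*(-10) = -1110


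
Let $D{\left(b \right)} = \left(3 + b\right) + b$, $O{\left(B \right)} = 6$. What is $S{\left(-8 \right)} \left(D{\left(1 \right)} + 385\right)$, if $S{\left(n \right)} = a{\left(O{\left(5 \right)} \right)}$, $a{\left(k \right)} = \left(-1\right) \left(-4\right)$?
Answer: $1560$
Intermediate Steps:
$D{\left(b \right)} = 3 + 2 b$
$a{\left(k \right)} = 4$
$S{\left(n \right)} = 4$
$S{\left(-8 \right)} \left(D{\left(1 \right)} + 385\right) = 4 \left(\left(3 + 2 \cdot 1\right) + 385\right) = 4 \left(\left(3 + 2\right) + 385\right) = 4 \left(5 + 385\right) = 4 \cdot 390 = 1560$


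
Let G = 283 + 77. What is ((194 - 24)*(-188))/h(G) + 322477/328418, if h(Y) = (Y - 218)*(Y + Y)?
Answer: 280922615/419718204 ≈ 0.66931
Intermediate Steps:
G = 360
h(Y) = 2*Y*(-218 + Y) (h(Y) = (-218 + Y)*(2*Y) = 2*Y*(-218 + Y))
((194 - 24)*(-188))/h(G) + 322477/328418 = ((194 - 24)*(-188))/((2*360*(-218 + 360))) + 322477/328418 = (170*(-188))/((2*360*142)) + 322477*(1/328418) = -31960/102240 + 322477/328418 = -31960*1/102240 + 322477/328418 = -799/2556 + 322477/328418 = 280922615/419718204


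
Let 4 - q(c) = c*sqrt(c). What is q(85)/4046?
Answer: 2/2023 - 5*sqrt(85)/238 ≈ -0.19270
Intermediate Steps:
q(c) = 4 - c**(3/2) (q(c) = 4 - c*sqrt(c) = 4 - c**(3/2))
q(85)/4046 = (4 - 85**(3/2))/4046 = (4 - 85*sqrt(85))*(1/4046) = 2/2023 - 5*sqrt(85)/238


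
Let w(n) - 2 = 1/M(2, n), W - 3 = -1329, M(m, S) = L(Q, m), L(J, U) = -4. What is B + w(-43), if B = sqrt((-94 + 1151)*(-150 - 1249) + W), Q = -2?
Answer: 7/4 + I*sqrt(1480069) ≈ 1.75 + 1216.6*I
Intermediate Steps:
M(m, S) = -4
W = -1326 (W = 3 - 1329 = -1326)
w(n) = 7/4 (w(n) = 2 + 1/(-4) = 2 - 1/4 = 7/4)
B = I*sqrt(1480069) (B = sqrt((-94 + 1151)*(-150 - 1249) - 1326) = sqrt(1057*(-1399) - 1326) = sqrt(-1478743 - 1326) = sqrt(-1480069) = I*sqrt(1480069) ≈ 1216.6*I)
B + w(-43) = I*sqrt(1480069) + 7/4 = 7/4 + I*sqrt(1480069)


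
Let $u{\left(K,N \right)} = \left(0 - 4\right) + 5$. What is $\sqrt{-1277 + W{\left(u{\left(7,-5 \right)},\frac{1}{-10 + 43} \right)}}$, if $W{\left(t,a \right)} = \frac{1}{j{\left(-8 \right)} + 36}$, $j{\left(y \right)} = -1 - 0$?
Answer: $\frac{3 i \sqrt{173810}}{35} \approx 35.735 i$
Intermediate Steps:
$u{\left(K,N \right)} = 1$ ($u{\left(K,N \right)} = -4 + 5 = 1$)
$j{\left(y \right)} = -1$ ($j{\left(y \right)} = -1 + 0 = -1$)
$W{\left(t,a \right)} = \frac{1}{35}$ ($W{\left(t,a \right)} = \frac{1}{-1 + 36} = \frac{1}{35}$)
$\sqrt{-1277 + W{\left(u{\left(7,-5 \right)},\frac{1}{-10 + 43} \right)}} = \sqrt{-1277 + \frac{1}{35}} = \sqrt{- \frac{44694}{35}} = \frac{3 i \sqrt{173810}}{35}$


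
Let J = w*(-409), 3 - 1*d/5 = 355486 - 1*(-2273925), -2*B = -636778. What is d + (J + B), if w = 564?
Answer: -13059327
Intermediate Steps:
B = 318389 (B = -½*(-636778) = 318389)
d = -13147040 (d = 15 - 5*(355486 - 1*(-2273925)) = 15 - 5*(355486 + 2273925) = 15 - 5*2629411 = 15 - 13147055 = -13147040)
J = -230676 (J = 564*(-409) = -230676)
d + (J + B) = -13147040 + (-230676 + 318389) = -13147040 + 87713 = -13059327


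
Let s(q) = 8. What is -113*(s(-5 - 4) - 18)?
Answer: 1130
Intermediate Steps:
-113*(s(-5 - 4) - 18) = -113*(8 - 18) = -113*(-10) = 1130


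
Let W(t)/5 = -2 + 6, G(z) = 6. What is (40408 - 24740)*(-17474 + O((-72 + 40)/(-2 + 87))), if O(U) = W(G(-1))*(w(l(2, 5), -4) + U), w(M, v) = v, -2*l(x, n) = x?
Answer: -4677618728/17 ≈ -2.7515e+8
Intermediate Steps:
l(x, n) = -x/2
W(t) = 20 (W(t) = 5*(-2 + 6) = 5*4 = 20)
O(U) = -80 + 20*U (O(U) = 20*(-4 + U) = -80 + 20*U)
(40408 - 24740)*(-17474 + O((-72 + 40)/(-2 + 87))) = (40408 - 24740)*(-17474 + (-80 + 20*((-72 + 40)/(-2 + 87)))) = 15668*(-17474 + (-80 + 20*(-32/85))) = 15668*(-17474 + (-80 - 128/17)) = 15668*(-17474 - 1488/17) = 15668*(-298546/17) = -4677618728/17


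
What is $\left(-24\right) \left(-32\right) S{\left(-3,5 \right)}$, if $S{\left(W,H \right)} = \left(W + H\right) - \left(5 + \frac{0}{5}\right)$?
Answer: $-2304$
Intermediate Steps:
$S{\left(W,H \right)} = -5 + H + W$ ($S{\left(W,H \right)} = \left(H + W\right) - \left(5 + 0 \cdot \frac{1}{5}\right) = \left(H + W\right) - 5 = -5 + H + W$)
$\left(-24\right) \left(-32\right) S{\left(-3,5 \right)} = \left(-24\right) \left(-32\right) \left(-5 + 5 - 3\right) = 768 \left(-3\right) = -2304$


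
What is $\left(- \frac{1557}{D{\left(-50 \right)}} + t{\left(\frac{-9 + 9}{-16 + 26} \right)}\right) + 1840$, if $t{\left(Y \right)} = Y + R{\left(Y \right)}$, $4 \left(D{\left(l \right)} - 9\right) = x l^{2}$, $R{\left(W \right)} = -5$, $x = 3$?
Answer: $\frac{1151861}{628} \approx 1834.2$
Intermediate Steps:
$D{\left(l \right)} = 9 + \frac{3 l^{2}}{4}$
$t{\left(Y \right)} = -5 + Y$ ($t{\left(Y \right)} = Y - 5 = -5 + Y$)
$\left(- \frac{1557}{D{\left(-50 \right)}} + t{\left(\frac{-9 + 9}{-16 + 26} \right)}\right) + 1840 = \left(- \frac{1557}{9 + \frac{3 \left(-50\right)^{2}}{4}} - \left(5 - \frac{-9 + 9}{-16 + 26}\right)\right) + 1840 = \left(- \frac{1557}{9 + \frac{3}{4} \cdot 2500} - \left(5 + \frac{0}{10}\right)\right) + 1840 = \left(- \frac{1557}{9 + 1875} + \left(-5 + 0 \cdot \frac{1}{10}\right)\right) + 1840 = \left(- \frac{1557}{1884} + \left(-5 + 0\right)\right) + 1840 = \left(\left(-1557\right) \frac{1}{1884} - 5\right) + 1840 = \left(- \frac{519}{628} - 5\right) + 1840 = - \frac{3659}{628} + 1840 = \frac{1151861}{628}$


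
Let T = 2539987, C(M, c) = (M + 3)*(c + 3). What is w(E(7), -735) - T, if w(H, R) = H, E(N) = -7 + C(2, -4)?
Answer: -2539999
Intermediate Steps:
C(M, c) = (3 + M)*(3 + c)
E(N) = -12 (E(N) = -7 + (9 + 3*2 + 3*(-4) + 2*(-4)) = -7 + (9 + 6 - 12 - 8) = -7 - 5 = -12)
w(E(7), -735) - T = -12 - 1*2539987 = -12 - 2539987 = -2539999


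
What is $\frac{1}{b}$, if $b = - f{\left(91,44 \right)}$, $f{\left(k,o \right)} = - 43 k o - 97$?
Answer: $\frac{1}{172269} \approx 5.8049 \cdot 10^{-6}$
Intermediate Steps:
$f{\left(k,o \right)} = -97 - 43 k o$ ($f{\left(k,o \right)} = - 43 k o - 97 = -97 - 43 k o$)
$b = 172269$ ($b = - (-97 - 3913 \cdot 44) = - (-97 - 172172) = \left(-1\right) \left(-172269\right) = 172269$)
$\frac{1}{b} = \frac{1}{172269}$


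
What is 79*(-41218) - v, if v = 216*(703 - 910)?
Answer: -3211510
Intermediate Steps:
v = -44712 (v = 216*(-207) = -44712)
79*(-41218) - v = 79*(-41218) - 1*(-44712) = -3256222 + 44712 = -3211510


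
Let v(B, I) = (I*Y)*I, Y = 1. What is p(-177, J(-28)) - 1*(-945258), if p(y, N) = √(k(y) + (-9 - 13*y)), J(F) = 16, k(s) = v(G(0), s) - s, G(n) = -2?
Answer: 945258 + √33798 ≈ 9.4544e+5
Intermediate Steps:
v(B, I) = I² (v(B, I) = (I*1)*I = I*I = I²)
k(s) = s² - s
p(y, N) = √(-9 - 13*y + y*(-1 + y)) (p(y, N) = √(y*(-1 + y) + (-9 - 13*y)) = √(-9 - 13*y + y*(-1 + y)))
p(-177, J(-28)) - 1*(-945258) = √(-9 + (-177)² - 14*(-177)) - 1*(-945258) = √(-9 + 31329 + 2478) + 945258 = √33798 + 945258 = 945258 + √33798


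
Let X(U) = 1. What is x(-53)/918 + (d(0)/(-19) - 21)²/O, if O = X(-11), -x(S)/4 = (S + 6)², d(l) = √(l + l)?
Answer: 198001/459 ≈ 431.37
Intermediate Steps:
d(l) = √2*√l (d(l) = √(2*l) = √2*√l)
x(S) = -4*(6 + S)² (x(S) = -4*(S + 6)² = -4*(6 + S)²)
O = 1
x(-53)/918 + (d(0)/(-19) - 21)²/O = -4*(6 - 53)²/918 + ((√2*√0)/(-19) - 21)²/1 = -4*(-47)²*(1/918) + ((√2*0)*(-1/19) - 21)²*1 = -4*2209*(1/918) + (0*(-1/19) - 21)²*1 = -8836*1/918 + (0 - 21)²*1 = -4418/459 + (-21)²*1 = -4418/459 + 441*1 = -4418/459 + 441 = 198001/459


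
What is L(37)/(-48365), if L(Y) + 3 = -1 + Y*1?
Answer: -33/48365 ≈ -0.00068231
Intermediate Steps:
L(Y) = -4 + Y (L(Y) = -3 + (-1 + Y*1) = -3 + (-1 + Y) = -4 + Y)
L(37)/(-48365) = (-4 + 37)/(-48365) = 33*(-1/48365) = -33/48365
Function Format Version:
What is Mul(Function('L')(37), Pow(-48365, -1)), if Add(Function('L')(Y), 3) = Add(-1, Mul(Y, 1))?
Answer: Rational(-33, 48365) ≈ -0.00068231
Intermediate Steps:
Function('L')(Y) = Add(-4, Y) (Function('L')(Y) = Add(-3, Add(-1, Mul(Y, 1))) = Add(-3, Add(-1, Y)) = Add(-4, Y))
Mul(Function('L')(37), Pow(-48365, -1)) = Mul(Add(-4, 37), Pow(-48365, -1)) = Mul(33, Rational(-1, 48365)) = Rational(-33, 48365)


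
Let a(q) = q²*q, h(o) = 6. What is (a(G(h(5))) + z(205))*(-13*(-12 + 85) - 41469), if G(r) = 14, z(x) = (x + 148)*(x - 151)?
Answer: -924966908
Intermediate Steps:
z(x) = (-151 + x)*(148 + x) (z(x) = (148 + x)*(-151 + x) = (-151 + x)*(148 + x))
a(q) = q³
(a(G(h(5))) + z(205))*(-13*(-12 + 85) - 41469) = (14³ + (-22348 + 205² - 3*205))*(-13*(-12 + 85) - 41469) = (2744 + (-22348 + 42025 - 615))*(-13*73 - 41469) = (2744 + 19062)*(-949 - 41469) = 21806*(-42418) = -924966908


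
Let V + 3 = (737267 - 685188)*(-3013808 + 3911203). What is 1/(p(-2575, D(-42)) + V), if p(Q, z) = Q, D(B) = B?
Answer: 1/46735431627 ≈ 2.1397e-11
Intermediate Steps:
V = 46735434202 (V = -3 + (737267 - 685188)*(-3013808 + 3911203) = -3 + 52079*897395 = -3 + 46735434205 = 46735434202)
1/(p(-2575, D(-42)) + V) = 1/(-2575 + 46735434202) = 1/46735431627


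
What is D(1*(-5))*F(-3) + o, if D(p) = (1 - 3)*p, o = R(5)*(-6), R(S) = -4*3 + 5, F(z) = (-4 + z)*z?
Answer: 252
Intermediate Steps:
F(z) = z*(-4 + z)
R(S) = -7 (R(S) = -12 + 5 = -7)
o = 42 (o = -7*(-6) = 42)
D(p) = -2*p
D(1*(-5))*F(-3) + o = (-2*(-5))*(-3*(-4 - 3)) + 42 = (-2*(-5))*(-3*(-7)) + 42 = 10*21 + 42 = 210 + 42 = 252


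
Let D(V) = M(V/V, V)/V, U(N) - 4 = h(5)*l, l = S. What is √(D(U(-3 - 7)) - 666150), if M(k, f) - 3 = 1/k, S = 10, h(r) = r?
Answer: 16*I*√210774/9 ≈ 816.18*I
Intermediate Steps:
l = 10
M(k, f) = 3 + 1/k
U(N) = 54 (U(N) = 4 + 5*10 = 4 + 50 = 54)
D(V) = 4/V (D(V) = (3 + 1/(V/V))/V = (3 + 1/1)/V = (3 + 1)/V = 4/V)
√(D(U(-3 - 7)) - 666150) = √(4/54 - 666150) = √(4*(1/54) - 666150) = √(2/27 - 666150) = √(-17986048/27) = 16*I*√210774/9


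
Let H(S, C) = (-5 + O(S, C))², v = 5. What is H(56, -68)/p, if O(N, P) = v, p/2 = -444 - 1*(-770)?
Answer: 0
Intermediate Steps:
p = 652 (p = 2*(-444 - 1*(-770)) = 2*(-444 + 770) = 2*326 = 652)
O(N, P) = 5
H(S, C) = 0 (H(S, C) = (-5 + 5)² = 0² = 0)
H(56, -68)/p = 0/652 = 0*(1/652) = 0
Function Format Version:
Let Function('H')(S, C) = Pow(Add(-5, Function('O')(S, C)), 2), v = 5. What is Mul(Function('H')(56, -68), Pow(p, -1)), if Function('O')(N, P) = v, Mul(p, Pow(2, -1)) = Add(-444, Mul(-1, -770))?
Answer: 0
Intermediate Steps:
p = 652 (p = Mul(2, Add(-444, Mul(-1, -770))) = Mul(2, Add(-444, 770)) = Mul(2, 326) = 652)
Function('O')(N, P) = 5
Function('H')(S, C) = 0 (Function('H')(S, C) = Pow(Add(-5, 5), 2) = Pow(0, 2) = 0)
Mul(Function('H')(56, -68), Pow(p, -1)) = Mul(0, Pow(652, -1)) = Mul(0, Rational(1, 652)) = 0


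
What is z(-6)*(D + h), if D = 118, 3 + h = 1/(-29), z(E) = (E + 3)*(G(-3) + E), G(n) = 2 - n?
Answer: 10002/29 ≈ 344.90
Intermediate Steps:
z(E) = (3 + E)*(5 + E) (z(E) = (E + 3)*((2 - 1*(-3)) + E) = (3 + E)*((2 + 3) + E) = (3 + E)*(5 + E))
h = -88/29 (h = -3 + 1/(-29) = -3 - 1/29 = -88/29 ≈ -3.0345)
z(-6)*(D + h) = (15 + (-6)² + 8*(-6))*(118 - 88/29) = (15 + 36 - 48)*(3334/29) = 3*(3334/29) = 10002/29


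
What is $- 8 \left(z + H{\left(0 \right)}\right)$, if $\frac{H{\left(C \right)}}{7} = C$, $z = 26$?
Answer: $-208$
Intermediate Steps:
$H{\left(C \right)} = 7 C$
$- 8 \left(z + H{\left(0 \right)}\right) = - 8 \left(26 + 7 \cdot 0\right) = - 8 \left(26 + 0\right) = \left(-8\right) 26 = -208$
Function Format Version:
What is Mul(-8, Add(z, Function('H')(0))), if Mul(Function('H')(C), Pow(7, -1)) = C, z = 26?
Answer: -208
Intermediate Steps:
Function('H')(C) = Mul(7, C)
Mul(-8, Add(z, Function('H')(0))) = Mul(-8, Add(26, Mul(7, 0))) = Mul(-8, Add(26, 0)) = Mul(-8, 26) = -208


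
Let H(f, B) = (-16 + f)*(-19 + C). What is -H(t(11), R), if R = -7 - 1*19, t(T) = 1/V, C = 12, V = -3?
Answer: -343/3 ≈ -114.33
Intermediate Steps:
t(T) = -1/3 (t(T) = 1/(-3) = -1/3)
R = -26 (R = -7 - 19 = -26)
H(f, B) = 112 - 7*f (H(f, B) = (-16 + f)*(-19 + 12) = (-16 + f)*(-7) = 112 - 7*f)
-H(t(11), R) = -(112 - 7*(-1/3)) = -(112 + 7/3) = -1*343/3 = -343/3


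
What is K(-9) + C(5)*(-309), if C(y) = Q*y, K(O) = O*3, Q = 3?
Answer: -4662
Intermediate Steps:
K(O) = 3*O
C(y) = 3*y
K(-9) + C(5)*(-309) = 3*(-9) + (3*5)*(-309) = -27 + 15*(-309) = -27 - 4635 = -4662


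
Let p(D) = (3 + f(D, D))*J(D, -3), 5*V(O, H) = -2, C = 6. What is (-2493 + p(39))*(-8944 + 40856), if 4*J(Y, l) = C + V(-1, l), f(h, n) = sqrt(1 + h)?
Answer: -397112928/5 + 446768*sqrt(10)/5 ≈ -7.9140e+7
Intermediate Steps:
V(O, H) = -2/5 (V(O, H) = (1/5)*(-2) = -2/5)
J(Y, l) = 7/5 (J(Y, l) = (6 - 2/5)/4 = (1/4)*(28/5) = 7/5)
p(D) = 21/5 + 7*sqrt(1 + D)/5 (p(D) = (3 + sqrt(1 + D))*(7/5) = 21/5 + 7*sqrt(1 + D)/5)
(-2493 + p(39))*(-8944 + 40856) = (-2493 + (21/5 + 7*sqrt(1 + 39)/5))*(-8944 + 40856) = (-2493 + (21/5 + 7*sqrt(40)/5))*31912 = (-2493 + (21/5 + 7*(2*sqrt(10))/5))*31912 = (-2493 + (21/5 + 14*sqrt(10)/5))*31912 = (-12444/5 + 14*sqrt(10)/5)*31912 = -397112928/5 + 446768*sqrt(10)/5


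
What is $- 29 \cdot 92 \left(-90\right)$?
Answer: $240120$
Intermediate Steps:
$- 29 \cdot 92 \left(-90\right) = - 2668 \left(-90\right) = \left(-1\right) \left(-240120\right) = 240120$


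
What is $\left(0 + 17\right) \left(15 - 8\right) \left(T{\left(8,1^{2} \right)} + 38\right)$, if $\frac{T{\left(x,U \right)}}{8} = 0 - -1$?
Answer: $5474$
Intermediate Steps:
$T{\left(x,U \right)} = 8$ ($T{\left(x,U \right)} = 8 \left(0 - -1\right) = 8 \left(0 + 1\right) = 8 \cdot 1 = 8$)
$\left(0 + 17\right) \left(15 - 8\right) \left(T{\left(8,1^{2} \right)} + 38\right) = \left(0 + 17\right) \left(15 - 8\right) \left(8 + 38\right) = 17 \cdot 7 \cdot 46 = 119 \cdot 46 = 5474$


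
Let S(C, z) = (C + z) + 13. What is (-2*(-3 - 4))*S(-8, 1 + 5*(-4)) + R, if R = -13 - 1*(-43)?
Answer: -166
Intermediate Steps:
S(C, z) = 13 + C + z
R = 30 (R = -13 + 43 = 30)
(-2*(-3 - 4))*S(-8, 1 + 5*(-4)) + R = (-2*(-3 - 4))*(13 - 8 + (1 + 5*(-4))) + 30 = (-2*(-7))*(13 - 8 + (1 - 20)) + 30 = 14*(13 - 8 - 19) + 30 = 14*(-14) + 30 = -196 + 30 = -166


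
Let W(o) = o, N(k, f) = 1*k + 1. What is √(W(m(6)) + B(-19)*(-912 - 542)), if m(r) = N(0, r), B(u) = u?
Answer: √27627 ≈ 166.21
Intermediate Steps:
N(k, f) = 1 + k (N(k, f) = k + 1 = 1 + k)
m(r) = 1 (m(r) = 1 + 0 = 1)
√(W(m(6)) + B(-19)*(-912 - 542)) = √(1 - 19*(-912 - 542)) = √(1 - 19*(-1454)) = √(1 + 27626) = √27627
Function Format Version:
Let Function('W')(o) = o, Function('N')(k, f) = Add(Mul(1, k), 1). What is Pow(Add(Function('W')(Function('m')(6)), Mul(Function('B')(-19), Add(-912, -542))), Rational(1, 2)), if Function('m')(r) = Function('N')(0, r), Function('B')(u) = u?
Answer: Pow(27627, Rational(1, 2)) ≈ 166.21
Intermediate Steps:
Function('N')(k, f) = Add(1, k) (Function('N')(k, f) = Add(k, 1) = Add(1, k))
Function('m')(r) = 1 (Function('m')(r) = Add(1, 0) = 1)
Pow(Add(Function('W')(Function('m')(6)), Mul(Function('B')(-19), Add(-912, -542))), Rational(1, 2)) = Pow(Add(1, Mul(-19, Add(-912, -542))), Rational(1, 2)) = Pow(Add(1, Mul(-19, -1454)), Rational(1, 2)) = Pow(Add(1, 27626), Rational(1, 2)) = Pow(27627, Rational(1, 2))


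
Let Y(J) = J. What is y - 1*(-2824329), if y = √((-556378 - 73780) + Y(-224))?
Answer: 2824329 + I*√630382 ≈ 2.8243e+6 + 793.97*I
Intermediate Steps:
y = I*√630382 (y = √((-556378 - 73780) - 224) = √(-630158 - 224) = √(-630382) = I*√630382 ≈ 793.97*I)
y - 1*(-2824329) = I*√630382 - 1*(-2824329) = I*√630382 + 2824329 = 2824329 + I*√630382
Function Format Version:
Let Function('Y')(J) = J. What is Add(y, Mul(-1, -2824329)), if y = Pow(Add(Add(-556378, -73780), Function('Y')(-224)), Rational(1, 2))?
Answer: Add(2824329, Mul(I, Pow(630382, Rational(1, 2)))) ≈ Add(2.8243e+6, Mul(793.97, I))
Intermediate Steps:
y = Mul(I, Pow(630382, Rational(1, 2))) (y = Pow(Add(Add(-556378, -73780), -224), Rational(1, 2)) = Pow(Add(-630158, -224), Rational(1, 2)) = Pow(-630382, Rational(1, 2)) = Mul(I, Pow(630382, Rational(1, 2))) ≈ Mul(793.97, I))
Add(y, Mul(-1, -2824329)) = Add(Mul(I, Pow(630382, Rational(1, 2))), Mul(-1, -2824329)) = Add(Mul(I, Pow(630382, Rational(1, 2))), 2824329) = Add(2824329, Mul(I, Pow(630382, Rational(1, 2))))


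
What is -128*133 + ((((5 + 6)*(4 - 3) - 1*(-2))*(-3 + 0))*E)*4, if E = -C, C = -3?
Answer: -17492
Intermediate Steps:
E = 3 (E = -1*(-3) = 3)
-128*133 + ((((5 + 6)*(4 - 3) - 1*(-2))*(-3 + 0))*E)*4 = -128*133 + ((((5 + 6)*(4 - 3) - 1*(-2))*(-3 + 0))*3)*4 = -17024 + (((11*1 + 2)*(-3))*3)*4 = -17024 + (((11 + 2)*(-3))*3)*4 = -17024 + ((13*(-3))*3)*4 = -17024 - 39*3*4 = -17024 - 117*4 = -17024 - 468 = -17492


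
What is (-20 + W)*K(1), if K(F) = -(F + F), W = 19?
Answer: 2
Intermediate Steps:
K(F) = -2*F
(-20 + W)*K(1) = (-20 + 19)*(-2*1) = -1*(-2) = 2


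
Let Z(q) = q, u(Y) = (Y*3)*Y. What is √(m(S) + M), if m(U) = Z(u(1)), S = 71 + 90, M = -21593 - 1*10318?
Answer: 2*I*√7977 ≈ 178.63*I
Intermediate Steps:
M = -31911 (M = -21593 - 10318 = -31911)
S = 161
u(Y) = 3*Y² (u(Y) = (3*Y)*Y = 3*Y²)
m(U) = 3 (m(U) = 3*1² = 3*1 = 3)
√(m(S) + M) = √(3 - 31911) = √(-31908) = 2*I*√7977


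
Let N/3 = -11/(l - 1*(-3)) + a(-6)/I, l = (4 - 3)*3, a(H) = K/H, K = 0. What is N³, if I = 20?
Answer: -1331/8 ≈ -166.38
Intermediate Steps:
a(H) = 0 (a(H) = 0/H = 0)
l = 3 (l = 1*3 = 3)
N = -11/2 (N = 3*(-11/(3 - 1*(-3)) + 0/20) = 3*(-11/(3 + 3) + 0*(1/20)) = 3*(-11/6 + 0) = 3*(-11/6) = -11/2 ≈ -5.5000)
N³ = (-11/2)³ = -1331/8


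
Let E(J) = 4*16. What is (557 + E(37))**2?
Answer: 385641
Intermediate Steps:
E(J) = 64
(557 + E(37))**2 = (557 + 64)**2 = 621**2 = 385641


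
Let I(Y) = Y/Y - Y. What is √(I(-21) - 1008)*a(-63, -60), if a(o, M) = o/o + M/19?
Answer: -41*I*√986/19 ≈ -67.759*I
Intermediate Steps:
I(Y) = 1 - Y
a(o, M) = 1 + M/19 (a(o, M) = 1 + M*(1/19) = 1 + M/19)
√(I(-21) - 1008)*a(-63, -60) = √((1 - 1*(-21)) - 1008)*(1 + (1/19)*(-60)) = √((1 + 21) - 1008)*(1 - 60/19) = √(22 - 1008)*(-41/19) = √(-986)*(-41/19) = (I*√986)*(-41/19) = -41*I*√986/19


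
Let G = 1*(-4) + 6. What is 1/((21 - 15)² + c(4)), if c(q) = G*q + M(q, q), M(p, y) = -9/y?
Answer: 4/167 ≈ 0.023952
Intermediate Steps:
G = 2 (G = -4 + 6 = 2)
c(q) = -9/q + 2*q (c(q) = 2*q - 9/q = -9/q + 2*q)
1/((21 - 15)² + c(4)) = 1/((21 - 15)² + (-9/4 + 2*4)) = 1/(6² + (-9*¼ + 8)) = 1/(36 + (-9/4 + 8)) = 1/(36 + 23/4) = 1/(167/4) = 4/167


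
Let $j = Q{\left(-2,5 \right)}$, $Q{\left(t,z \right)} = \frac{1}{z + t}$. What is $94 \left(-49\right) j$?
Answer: $- \frac{4606}{3} \approx -1535.3$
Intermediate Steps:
$Q{\left(t,z \right)} = \frac{1}{t + z}$
$j = \frac{1}{3}$ ($j = \frac{1}{-2 + 5} = \frac{1}{3} \approx 0.33333$)
$94 \left(-49\right) j = 94 \left(-49\right) \frac{1}{3} = \left(-4606\right) \frac{1}{3} = - \frac{4606}{3}$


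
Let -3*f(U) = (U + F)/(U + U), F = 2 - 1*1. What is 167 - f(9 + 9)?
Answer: 18055/108 ≈ 167.18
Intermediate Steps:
F = 1 (F = 2 - 1 = 1)
f(U) = -(1 + U)/(6*U) (f(U) = -(U + 1)/(3*(U + U)) = -(1 + U)/(3*(2*U)) = -(1 + U)*1/(2*U)/3 = -(1 + U)/(6*U))
167 - f(9 + 9) = 167 - (-1 - (9 + 9))/(6*(9 + 9)) = 167 - (-1 - 1*18)/(6*18) = 167 - (-1 - 18)/(6*18) = 167 - (-19)/(6*18) = 167 - 1*(-19/108) = 167 + 19/108 = 18055/108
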